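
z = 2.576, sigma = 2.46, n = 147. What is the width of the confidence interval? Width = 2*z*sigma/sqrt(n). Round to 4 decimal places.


width = 2*z*sigma/sqrt(n)
2*z*sigma = 2 * 2.576 * 2.46 = 12.67392
sqrt(147) ≈ 12.124356
width = 12.67392 / 12.124356 ≈ 1.045327

1.0453


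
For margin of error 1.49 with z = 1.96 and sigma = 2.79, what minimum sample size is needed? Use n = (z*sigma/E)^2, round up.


z*sigma/E = 1.96 * 2.79 / 1.49 = 13671/3725 ≈ 3.670067
(z*sigma/E)^2 ≈ 13.469393
round up: n = 14

14


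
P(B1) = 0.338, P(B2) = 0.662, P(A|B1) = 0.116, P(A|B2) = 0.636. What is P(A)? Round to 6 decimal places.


P(A) = P(A|B1)*P(B1) + P(A|B2)*P(B2)
P(A|B1)*P(B1) = 0.116 * 0.338 = 0.039208
P(A|B2)*P(B2) = 0.636 * 0.662 = 0.421032
P(A) = 0.039208 + 0.421032 = 0.46024

0.460240


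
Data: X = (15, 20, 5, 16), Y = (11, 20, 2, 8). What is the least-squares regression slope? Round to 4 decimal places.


b = sum((xi-xbar)(yi-ybar)) / sum((xi-xbar)^2)
n = 4, xbar = 56/4 = 14, ybar = 41/4 = 10.25
Sxy = sum((xi-xbar)(yi-ybar)) = 129
Sxx = sum((xi-xbar)^2) = 122
b = Sxy / Sxx = 129/122 ≈ 1.057377

1.0574


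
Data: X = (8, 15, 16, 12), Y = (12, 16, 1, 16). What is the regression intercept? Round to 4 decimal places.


a = ybar - b*xbar, where b = sum((xi-xbar)(yi-ybar)) / sum((xi-xbar)^2)
n = 4, xbar = 51/4 = 12.75, ybar = 45/4 = 11.25
Sxy = sum((xi-xbar)(yi-ybar)) = -29.75
Sxx = sum((xi-xbar)^2) = 38.75
b = Sxy / Sxx = -119/155 ≈ -0.767742
a = 11.25 - (-0.767742) * 12.75 = 3261/155 ≈ 21.038710

21.0387


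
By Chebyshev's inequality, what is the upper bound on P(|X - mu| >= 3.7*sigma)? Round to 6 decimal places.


P <= 1/k^2
k^2 = 3.7^2 = 13.69
1/k^2 = 1 / 13.69 = 100/1369 ≈ 0.07304602

0.073046


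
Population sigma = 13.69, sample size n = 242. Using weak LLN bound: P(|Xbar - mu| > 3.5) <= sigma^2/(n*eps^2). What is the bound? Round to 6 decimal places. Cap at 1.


bound = min(1, sigma^2/(n*eps^2))
sigma^2 = 13.69^2 = 187.4161
n*eps^2 = 242 * 3.5^2 = 242 * 12.25 = 2964.5
sigma^2/(n*eps^2) = 187.4161 / 2964.5 ≈ 0.06322014

0.063220


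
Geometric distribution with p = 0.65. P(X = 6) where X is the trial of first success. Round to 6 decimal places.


P = (1-p)^(k-1) * p
(1-p)^(k-1) = 0.35^5 ≈ 0.005252188
P = 0.005252188 * 0.65 ≈ 0.003413922

0.003414


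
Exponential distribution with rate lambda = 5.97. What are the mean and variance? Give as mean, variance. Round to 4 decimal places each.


mean = 1/lam, var = 1/lam^2
mean = 1 / 5.97 = 100/597 ≈ 0.167504
lam^2 = 5.97^2 = 35.6409
var = 1 / 35.6409 ≈ 0.028058

0.1675, 0.0281


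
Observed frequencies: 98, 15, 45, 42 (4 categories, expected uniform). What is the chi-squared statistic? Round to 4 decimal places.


chi2 = sum((O-E)^2/E), E = total/4
total = 200, E = 200/4 = 50
(98 - 50)^2 / 50 = 2304 / 50 = 46.08
(15 - 50)^2 / 50 = 1225 / 50 = 24.5
(45 - 50)^2 / 50 = 25 / 50 = 0.5
(42 - 50)^2 / 50 = 64 / 50 = 1.28
chi2 = 72.36

72.3600


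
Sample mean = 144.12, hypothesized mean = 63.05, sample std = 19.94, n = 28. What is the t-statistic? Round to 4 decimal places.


t = (xbar - mu0) / (s/sqrt(n))
xbar - mu0 = 144.12 - 63.05 = 81.07
sqrt(28) ≈ 5.29150262
s/sqrt(n) = 19.94 / 5.29150262 ≈ 3.76830580
t = 81.07 / 3.76830580 ≈ 21.513647

21.5136


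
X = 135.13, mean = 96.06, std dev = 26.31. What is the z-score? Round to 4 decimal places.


z = (X - mu) / sigma
X - mu = 135.13 - 96.06 = 39.07
z = 39.07 / 26.31 = 3907/2631 ≈ 1.484987

1.4850


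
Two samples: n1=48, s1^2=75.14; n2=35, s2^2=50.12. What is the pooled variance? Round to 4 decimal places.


sp^2 = ((n1-1)*s1^2 + (n2-1)*s2^2)/(n1+n2-2)
(n1-1)*s1^2 = 47 * 75.14 = 3531.58
(n2-1)*s2^2 = 34 * 50.12 = 1704.08
numerator = 3531.58 + 1704.08 = 5235.66
n1+n2-2 = 81
sp^2 = 5235.66 / 81 = 29087/450 ≈ 64.637778

64.6378


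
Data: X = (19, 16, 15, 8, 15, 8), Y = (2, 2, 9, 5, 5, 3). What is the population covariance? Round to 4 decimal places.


Cov = (1/n)*sum((xi-xbar)(yi-ybar))
n = 6, xbar = 81/6 = 13.5, ybar = 26/6 = 13/3 ≈ 4.333333
sum((xi-xbar)(yi-ybar)) = -7
Cov = -7 / 6 = -7/6 ≈ -1.166667

-1.1667


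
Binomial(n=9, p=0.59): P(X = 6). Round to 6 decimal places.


P = C(n,k) * p^k * (1-p)^(n-k)
C(9,6) = 84
p^k = 0.59^6 ≈ 0.04218053
(1-p)^(n-k) = 0.41^3 = 0.068921
P = 84 * 0.04218053 * 0.068921 ≈ 0.244198

0.244198


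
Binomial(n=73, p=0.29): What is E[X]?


E[X] = n*p = 73 * 0.29 = 21.17

21.17


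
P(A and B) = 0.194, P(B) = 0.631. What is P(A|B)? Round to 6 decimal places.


P(A|B) = P(A and B) / P(B) = 0.194 / 0.631 = 194/631 ≈ 0.30744849

0.307448


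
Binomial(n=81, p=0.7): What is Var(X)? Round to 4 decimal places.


Var = n*p*(1-p) = 81 * 0.7 * 0.3 = 17.01

17.0100


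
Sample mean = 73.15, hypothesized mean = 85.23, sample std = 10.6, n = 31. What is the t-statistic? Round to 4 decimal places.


t = (xbar - mu0) / (s/sqrt(n))
xbar - mu0 = 73.15 - 85.23 = -12.08
sqrt(31) ≈ 5.56776436
s/sqrt(n) = 10.6 / 5.56776436 ≈ 1.90381620
t = -12.08 / 1.90381620 ≈ -6.345150

-6.3452


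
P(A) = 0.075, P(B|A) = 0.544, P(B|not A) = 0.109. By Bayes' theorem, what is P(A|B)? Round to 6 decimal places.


P(A|B) = P(B|A)*P(A) / P(B), P(B) = P(B|A)*P(A) + P(B|not A)*P(not A)
P(B|A)*P(A) = 0.544 * 0.075 = 0.0408
P(B|not A)*P(not A) = 0.109 * 0.925 = 0.100825
P(B) = 0.0408 + 0.100825 = 0.141625
P(A|B) = 0.0408 / 0.141625 = 1632/5665 ≈ 0.28808473

0.288085


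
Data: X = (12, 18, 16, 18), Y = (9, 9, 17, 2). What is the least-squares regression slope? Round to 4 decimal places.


b = sum((xi-xbar)(yi-ybar)) / sum((xi-xbar)^2)
n = 4, xbar = 64/4 = 16, ybar = 37/4 = 9.25
Sxy = sum((xi-xbar)(yi-ybar)) = -14
Sxx = sum((xi-xbar)^2) = 24
b = Sxy / Sxx = -7/12 ≈ -0.583333

-0.5833


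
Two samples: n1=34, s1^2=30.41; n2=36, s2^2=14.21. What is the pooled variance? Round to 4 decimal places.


sp^2 = ((n1-1)*s1^2 + (n2-1)*s2^2)/(n1+n2-2)
(n1-1)*s1^2 = 33 * 30.41 = 1003.53
(n2-1)*s2^2 = 35 * 14.21 = 497.35
numerator = 1003.53 + 497.35 = 1500.88
n1+n2-2 = 68
sp^2 = 1500.88 / 68 = 18761/850 ≈ 22.071765

22.0718


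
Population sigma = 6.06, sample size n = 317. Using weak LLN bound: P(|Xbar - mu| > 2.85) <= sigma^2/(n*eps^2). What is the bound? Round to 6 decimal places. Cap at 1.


bound = min(1, sigma^2/(n*eps^2))
sigma^2 = 6.06^2 = 36.7236
n*eps^2 = 317 * 2.85^2 = 317 * 8.1225 = 2574.8325
sigma^2/(n*eps^2) = 36.7236 / 2574.8325 ≈ 0.01426252

0.014263


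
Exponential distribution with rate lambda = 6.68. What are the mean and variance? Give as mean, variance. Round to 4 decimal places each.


mean = 1/lam, var = 1/lam^2
mean = 1 / 6.68 = 25/167 ≈ 0.149701
lam^2 = 6.68^2 = 44.6224
var = 1 / 44.6224 ≈ 0.022410

0.1497, 0.0224


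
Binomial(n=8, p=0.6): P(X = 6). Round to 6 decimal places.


P = C(n,k) * p^k * (1-p)^(n-k)
C(8,6) = 28
p^k = 0.6^6 = 0.046656
(1-p)^(n-k) = 0.4^2 = 0.16
P = 28 * 0.046656 * 0.16 ≈ 0.209019

0.209019


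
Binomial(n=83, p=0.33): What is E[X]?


E[X] = n*p = 83 * 0.33 = 27.39

27.39


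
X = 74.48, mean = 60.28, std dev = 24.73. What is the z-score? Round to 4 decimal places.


z = (X - mu) / sigma
X - mu = 74.48 - 60.28 = 14.2
z = 14.2 / 24.73 = 1420/2473 ≈ 0.574201

0.5742


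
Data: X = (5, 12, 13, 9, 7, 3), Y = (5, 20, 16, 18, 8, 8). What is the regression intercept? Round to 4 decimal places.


a = ybar - b*xbar, where b = sum((xi-xbar)(yi-ybar)) / sum((xi-xbar)^2)
n = 6, xbar = 49/6 ≈ 8.166667, ybar = 75/6 = 12.5
Sxy = sum((xi-xbar)(yi-ybar)) = 102.5
Sxx = sum((xi-xbar)^2) = 461/6 ≈ 76.833333
b = Sxy / Sxx = 615/461 ≈ 1.334056
a = 12.5 - 1.334056 * 8.166667 = 740/461 ≈ 1.605206

1.6052


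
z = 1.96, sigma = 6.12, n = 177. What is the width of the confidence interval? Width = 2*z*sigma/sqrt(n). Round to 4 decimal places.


width = 2*z*sigma/sqrt(n)
2*z*sigma = 2 * 1.96 * 6.12 = 23.9904
sqrt(177) ≈ 13.304135
width = 23.9904 / 13.304135 ≈ 1.803229

1.8032


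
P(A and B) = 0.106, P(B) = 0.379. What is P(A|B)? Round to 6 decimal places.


P(A|B) = P(A and B) / P(B) = 0.106 / 0.379 = 106/379 ≈ 0.27968338

0.279683


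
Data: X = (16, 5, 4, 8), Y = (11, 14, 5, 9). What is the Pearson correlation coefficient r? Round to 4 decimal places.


r = sum((xi-xbar)(yi-ybar)) / sqrt(sum((xi-xbar)^2) * sum((yi-ybar)^2))
n = 4, xbar = 33/4 = 8.25, ybar = 39/4 = 9.75
Sxy = sum((xi-xbar)(yi-ybar)) = 16.25
Sxx = sum((xi-xbar)^2) = 88.75
Syy = sum((yi-ybar)^2) = 42.75
sqrt(Sxx*Syy) ≈ 61.595962
r = Sxy / sqrt(Sxx*Syy) = 16.25 / 61.595962 ≈ 0.263816

0.2638


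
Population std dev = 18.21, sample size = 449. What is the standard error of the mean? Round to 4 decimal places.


SE = sigma / sqrt(n)
sqrt(449) ≈ 21.189620
SE = 18.21 / 21.189620 ≈ 0.859383

0.8594


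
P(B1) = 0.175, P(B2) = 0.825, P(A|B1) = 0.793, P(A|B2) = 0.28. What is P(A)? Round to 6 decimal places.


P(A) = P(A|B1)*P(B1) + P(A|B2)*P(B2)
P(A|B1)*P(B1) = 0.793 * 0.175 = 0.138775
P(A|B2)*P(B2) = 0.28 * 0.825 = 0.231
P(A) = 0.138775 + 0.231 = 0.369775

0.369775


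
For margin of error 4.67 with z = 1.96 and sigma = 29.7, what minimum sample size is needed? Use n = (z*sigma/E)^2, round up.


z*sigma/E = 1.96 * 29.7 / 4.67 = 29106/2335 ≈ 12.465096
(z*sigma/E)^2 ≈ 155.378627
round up: n = 156

156


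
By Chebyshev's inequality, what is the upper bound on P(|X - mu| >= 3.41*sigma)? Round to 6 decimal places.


P <= 1/k^2
k^2 = 3.41^2 = 11.6281
1/k^2 = 1 / 11.6281 ≈ 0.08599857

0.085999


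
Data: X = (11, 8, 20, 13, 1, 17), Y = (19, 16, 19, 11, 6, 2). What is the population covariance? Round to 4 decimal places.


Cov = (1/n)*sum((xi-xbar)(yi-ybar))
n = 6, xbar = 70/6 = 35/3 ≈ 11.666667, ybar = 73/6 ≈ 12.166667
sum((xi-xbar)(yi-ybar)) = 145/3 ≈ 48.333333
Cov = 48.333333 / 6 = 145/18 ≈ 8.055556

8.0556


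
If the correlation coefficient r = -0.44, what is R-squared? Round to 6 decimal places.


R^2 = r^2 = (-0.44)^2 = 0.1936

0.193600


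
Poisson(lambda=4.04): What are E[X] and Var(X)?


E[X] = Var(X) = lambda = 4.04

4.04, 4.04


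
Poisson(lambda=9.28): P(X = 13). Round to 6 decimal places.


P = e^(-lam) * lam^k / k!
e^(-9.28) ≈ 0.00009327112
lam^k = 9.28^13 ≈ 3785503838066.063178
k! = 13! = 6227020800
P = 0.00009327112 * 3785503838066.063178 / 6227020800 ≈ 0.056701

0.056701


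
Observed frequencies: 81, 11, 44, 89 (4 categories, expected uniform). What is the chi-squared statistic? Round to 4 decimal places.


chi2 = sum((O-E)^2/E), E = total/4
total = 225, E = 225/4 = 56.25
(81 - 56.25)^2 / 56.25 = 612.5625 / 56.25 = 10.89
(11 - 56.25)^2 / 56.25 = 2047.5625 / 56.25 = 32761/900 ≈ 36.401111
(44 - 56.25)^2 / 56.25 = 150.0625 / 56.25 = 2401/900 ≈ 2.667778
(89 - 56.25)^2 / 56.25 = 1072.5625 / 56.25 = 17161/900 ≈ 19.067778
chi2 = 5177/75 ≈ 69.026667

69.0267


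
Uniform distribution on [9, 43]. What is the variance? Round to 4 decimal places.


Var = (b-a)^2 / 12
(b-a)^2 = (43 - 9)^2 = 1156
Var = 1156/12 ≈ 96.333333

96.3333


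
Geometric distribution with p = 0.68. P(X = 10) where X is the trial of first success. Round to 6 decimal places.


P = (1-p)^(k-1) * p
(1-p)^(k-1) = 0.32^9 ≈ 0.00003518437
P = 0.00003518437 * 0.68 ≈ 0.00002392537

0.000024


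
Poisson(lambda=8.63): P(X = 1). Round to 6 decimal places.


P = e^(-lam) * lam^k / k!
e^(-8.63) ≈ 0.0001786646
lam^k = 8.63^1 = 8.63
k! = 1! = 1
P = 0.0001786646 * 8.63 / 1 ≈ 0.001542

0.001542


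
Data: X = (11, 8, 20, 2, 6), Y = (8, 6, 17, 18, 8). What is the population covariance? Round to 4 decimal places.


Cov = (1/n)*sum((xi-xbar)(yi-ybar))
n = 5, xbar = 47/5 = 9.4, ybar = 57/5 = 11.4
sum((xi-xbar)(yi-ybar)) = 24.2
Cov = 24.2 / 5 = 4.84

4.8400


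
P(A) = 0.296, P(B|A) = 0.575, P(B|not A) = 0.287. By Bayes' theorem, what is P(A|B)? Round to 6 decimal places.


P(A|B) = P(B|A)*P(A) / P(B), P(B) = P(B|A)*P(A) + P(B|not A)*P(not A)
P(B|A)*P(A) = 0.575 * 0.296 = 0.1702
P(B|not A)*P(not A) = 0.287 * 0.704 = 0.202048
P(B) = 0.1702 + 0.202048 = 0.372248
P(A|B) = 0.1702 / 0.372248 ≈ 0.45722207

0.457222


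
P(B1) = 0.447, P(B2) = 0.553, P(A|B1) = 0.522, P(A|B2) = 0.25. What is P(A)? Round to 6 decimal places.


P(A) = P(A|B1)*P(B1) + P(A|B2)*P(B2)
P(A|B1)*P(B1) = 0.522 * 0.447 = 0.233334
P(A|B2)*P(B2) = 0.25 * 0.553 = 0.13825
P(A) = 0.233334 + 0.13825 = 0.371584

0.371584


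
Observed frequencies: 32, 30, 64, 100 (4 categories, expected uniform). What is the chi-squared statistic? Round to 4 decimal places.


chi2 = sum((O-E)^2/E), E = total/4
total = 226, E = 226/4 = 56.5
(32 - 56.5)^2 / 56.5 = 600.25 / 56.5 = 2401/226 ≈ 10.623894
(30 - 56.5)^2 / 56.5 = 702.25 / 56.5 = 2809/226 ≈ 12.429204
(64 - 56.5)^2 / 56.5 = 56.25 / 56.5 = 225/226 ≈ 0.995575
(100 - 56.5)^2 / 56.5 = 1892.25 / 56.5 = 7569/226 ≈ 33.491150
chi2 = 6502/113 ≈ 57.539823

57.5398


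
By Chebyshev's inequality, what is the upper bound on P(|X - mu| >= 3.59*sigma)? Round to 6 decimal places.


P <= 1/k^2
k^2 = 3.59^2 = 12.8881
1/k^2 = 1 / 12.8881 ≈ 0.07759096

0.077591


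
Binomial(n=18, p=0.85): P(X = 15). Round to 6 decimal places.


P = C(n,k) * p^k * (1-p)^(n-k)
C(18,15) = 816
p^k = 0.85^15 ≈ 0.08735422
(1-p)^(n-k) = 0.15^3 = 0.003375
P = 816 * 0.08735422 * 0.003375 ≈ 0.240574

0.240574


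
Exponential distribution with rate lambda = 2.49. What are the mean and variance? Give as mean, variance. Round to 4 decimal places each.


mean = 1/lam, var = 1/lam^2
mean = 1 / 2.49 = 100/249 ≈ 0.401606
lam^2 = 2.49^2 = 6.2001
var = 1 / 6.2001 ≈ 0.161288

0.4016, 0.1613


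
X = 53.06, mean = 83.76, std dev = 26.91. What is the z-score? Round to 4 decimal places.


z = (X - mu) / sigma
X - mu = 53.06 - 83.76 = -30.7
z = -30.7 / 26.91 = -3070/2691 ≈ -1.140840

-1.1408


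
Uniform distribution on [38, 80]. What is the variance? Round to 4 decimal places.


Var = (b-a)^2 / 12
(b-a)^2 = (80 - 38)^2 = 1764
Var = 1764/12 = 147

147.0000


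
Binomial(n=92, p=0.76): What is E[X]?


E[X] = n*p = 92 * 0.76 = 69.92

69.92


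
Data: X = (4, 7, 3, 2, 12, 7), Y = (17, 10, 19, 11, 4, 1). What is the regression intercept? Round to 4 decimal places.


a = ybar - b*xbar, where b = sum((xi-xbar)(yi-ybar)) / sum((xi-xbar)^2)
n = 6, xbar = 35/6 ≈ 5.833333, ybar = 62/6 = 31/3 ≈ 10.333333
Sxy = sum((xi-xbar)(yi-ybar)) = -269/3 ≈ -89.666667
Sxx = sum((xi-xbar)^2) = 401/6 ≈ 66.833333
b = Sxy / Sxx = -538/401 ≈ -1.341646
a = 10.333333 - (-1.341646) * 5.833333 = 7282/401 ≈ 18.159601

18.1596


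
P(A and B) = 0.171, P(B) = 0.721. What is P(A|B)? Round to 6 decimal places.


P(A|B) = P(A and B) / P(B) = 0.171 / 0.721 = 171/721 ≈ 0.23717060

0.237171


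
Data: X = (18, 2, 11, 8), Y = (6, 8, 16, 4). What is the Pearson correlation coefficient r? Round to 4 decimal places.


r = sum((xi-xbar)(yi-ybar)) / sqrt(sum((xi-xbar)^2) * sum((yi-ybar)^2))
n = 4, xbar = 39/4 = 9.75, ybar = 34/4 = 8.5
Sxy = sum((xi-xbar)(yi-ybar)) = 0.5
Sxx = sum((xi-xbar)^2) = 132.75
Syy = sum((yi-ybar)^2) = 83
sqrt(Sxx*Syy) ≈ 104.967852
r = Sxy / sqrt(Sxx*Syy) = 0.5 / 104.967852 ≈ 0.004763

0.0048


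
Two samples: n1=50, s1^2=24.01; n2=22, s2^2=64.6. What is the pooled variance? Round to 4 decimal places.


sp^2 = ((n1-1)*s1^2 + (n2-1)*s2^2)/(n1+n2-2)
(n1-1)*s1^2 = 49 * 24.01 = 1176.49
(n2-1)*s2^2 = 21 * 64.6 = 1356.6
numerator = 1176.49 + 1356.6 = 2533.09
n1+n2-2 = 70
sp^2 = 2533.09 / 70 = 36.187

36.1870


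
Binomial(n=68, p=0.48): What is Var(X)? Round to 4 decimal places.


Var = n*p*(1-p) = 68 * 0.48 * 0.52 = 16.9728

16.9728


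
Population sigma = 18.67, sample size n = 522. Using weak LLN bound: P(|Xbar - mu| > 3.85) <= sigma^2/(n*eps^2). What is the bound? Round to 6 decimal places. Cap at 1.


bound = min(1, sigma^2/(n*eps^2))
sigma^2 = 18.67^2 = 348.5689
n*eps^2 = 522 * 3.85^2 = 522 * 14.8225 = 7737.345
sigma^2/(n*eps^2) = 348.5689 / 7737.345 ≈ 0.04505019

0.045050


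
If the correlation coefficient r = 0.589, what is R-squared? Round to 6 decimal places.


R^2 = r^2 = (0.589)^2 = 0.346921

0.346921


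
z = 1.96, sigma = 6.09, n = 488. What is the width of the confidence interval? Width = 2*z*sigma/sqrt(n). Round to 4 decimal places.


width = 2*z*sigma/sqrt(n)
2*z*sigma = 2 * 1.96 * 6.09 = 23.8728
sqrt(488) ≈ 22.090722
width = 23.8728 / 22.090722 ≈ 1.080671

1.0807


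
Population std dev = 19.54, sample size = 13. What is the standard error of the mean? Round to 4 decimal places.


SE = sigma / sqrt(n)
sqrt(13) ≈ 3.605551
SE = 19.54 / 3.605551 ≈ 5.419421

5.4194


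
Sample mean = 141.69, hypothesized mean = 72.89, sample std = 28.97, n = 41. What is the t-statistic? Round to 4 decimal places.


t = (xbar - mu0) / (s/sqrt(n))
xbar - mu0 = 141.69 - 72.89 = 68.8
sqrt(41) ≈ 6.40312424
s/sqrt(n) = 28.97 / 6.40312424 ≈ 4.52435388
t = 68.8 / 4.52435388 ≈ 15.206591

15.2066


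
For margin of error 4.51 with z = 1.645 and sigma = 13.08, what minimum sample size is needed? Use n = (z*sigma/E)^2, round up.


z*sigma/E = 1.645 * 13.08 / 4.51 ≈ 4.770865
(z*sigma/E)^2 ≈ 22.761150
round up: n = 23

23


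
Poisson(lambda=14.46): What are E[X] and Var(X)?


E[X] = Var(X) = lambda = 14.46

14.46, 14.46


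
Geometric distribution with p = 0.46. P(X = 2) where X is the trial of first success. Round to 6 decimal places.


P = (1-p)^(k-1) * p
(1-p)^(k-1) = 0.54^1 = 0.54
P = 0.54 * 0.46 = 0.2484

0.248400


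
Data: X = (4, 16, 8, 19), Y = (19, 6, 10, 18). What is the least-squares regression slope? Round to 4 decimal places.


b = sum((xi-xbar)(yi-ybar)) / sum((xi-xbar)^2)
n = 4, xbar = 47/4 = 11.75, ybar = 53/4 = 13.25
Sxy = sum((xi-xbar)(yi-ybar)) = -28.75
Sxx = sum((xi-xbar)^2) = 144.75
b = Sxy / Sxx = -115/579 ≈ -0.198618

-0.1986


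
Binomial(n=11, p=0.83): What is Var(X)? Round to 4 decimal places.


Var = n*p*(1-p) = 11 * 0.83 * 0.17 = 1.5521

1.5521


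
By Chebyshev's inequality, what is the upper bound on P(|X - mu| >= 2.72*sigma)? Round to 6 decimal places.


P <= 1/k^2
k^2 = 2.72^2 = 7.3984
1/k^2 = 1 / 7.3984 = 625/4624 ≈ 0.13516436

0.135164


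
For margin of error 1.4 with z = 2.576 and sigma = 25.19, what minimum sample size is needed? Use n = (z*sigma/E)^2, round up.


z*sigma/E = 2.576 * 25.19 / 1.4 = 46.3496
(z*sigma/E)^2 ≈ 2148.285420
round up: n = 2149

2149


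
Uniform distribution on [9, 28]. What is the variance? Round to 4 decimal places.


Var = (b-a)^2 / 12
(b-a)^2 = (28 - 9)^2 = 361
Var = 361/12 ≈ 30.083333

30.0833


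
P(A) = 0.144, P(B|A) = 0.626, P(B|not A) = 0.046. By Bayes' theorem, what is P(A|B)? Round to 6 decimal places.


P(A|B) = P(B|A)*P(A) / P(B), P(B) = P(B|A)*P(A) + P(B|not A)*P(not A)
P(B|A)*P(A) = 0.626 * 0.144 = 0.090144
P(B|not A)*P(not A) = 0.046 * 0.856 = 0.039376
P(B) = 0.090144 + 0.039376 = 0.12952
P(A|B) = 0.090144 / 0.12952 = 5634/8095 ≈ 0.69598518

0.695985


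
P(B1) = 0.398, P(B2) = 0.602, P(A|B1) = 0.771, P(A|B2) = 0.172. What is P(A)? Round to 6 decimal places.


P(A) = P(A|B1)*P(B1) + P(A|B2)*P(B2)
P(A|B1)*P(B1) = 0.771 * 0.398 = 0.306858
P(A|B2)*P(B2) = 0.172 * 0.602 = 0.103544
P(A) = 0.306858 + 0.103544 = 0.410402

0.410402


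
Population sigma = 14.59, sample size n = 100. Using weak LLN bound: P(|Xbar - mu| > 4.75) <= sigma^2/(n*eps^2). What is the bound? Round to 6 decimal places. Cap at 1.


bound = min(1, sigma^2/(n*eps^2))
sigma^2 = 14.59^2 = 212.8681
n*eps^2 = 100 * 4.75^2 = 100 * 22.5625 = 2256.25
sigma^2/(n*eps^2) = 212.8681 / 2256.25 ≈ 0.09434597

0.094346


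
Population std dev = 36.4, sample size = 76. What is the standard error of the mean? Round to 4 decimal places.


SE = sigma / sqrt(n)
sqrt(76) ≈ 8.717798
SE = 36.4 / 8.717798 ≈ 4.175366

4.1754


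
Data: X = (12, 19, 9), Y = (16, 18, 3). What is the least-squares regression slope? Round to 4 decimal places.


b = sum((xi-xbar)(yi-ybar)) / sum((xi-xbar)^2)
n = 3, xbar = 40/3 ≈ 13.333333, ybar = 37/3 ≈ 12.333333
Sxy = sum((xi-xbar)(yi-ybar)) = 203/3 ≈ 67.666667
Sxx = sum((xi-xbar)^2) = 158/3 ≈ 52.666667
b = Sxy / Sxx = 203/158 ≈ 1.284810

1.2848


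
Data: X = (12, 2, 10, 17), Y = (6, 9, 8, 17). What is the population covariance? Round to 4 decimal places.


Cov = (1/n)*sum((xi-xbar)(yi-ybar))
n = 4, xbar = 41/4 = 10.25, ybar = 40/4 = 10
sum((xi-xbar)(yi-ybar)) = 49
Cov = 49 / 4 = 12.25

12.2500


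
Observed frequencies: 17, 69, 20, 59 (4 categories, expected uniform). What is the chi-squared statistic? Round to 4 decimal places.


chi2 = sum((O-E)^2/E), E = total/4
total = 165, E = 165/4 = 41.25
(17 - 41.25)^2 / 41.25 = 588.0625 / 41.25 = 9409/660 ≈ 14.256061
(69 - 41.25)^2 / 41.25 = 770.0625 / 41.25 = 4107/220 ≈ 18.668182
(20 - 41.25)^2 / 41.25 = 451.5625 / 41.25 = 1445/132 ≈ 10.946970
(59 - 41.25)^2 / 41.25 = 315.0625 / 41.25 = 5041/660 ≈ 7.637879
chi2 = 2833/55 ≈ 51.509091

51.5091


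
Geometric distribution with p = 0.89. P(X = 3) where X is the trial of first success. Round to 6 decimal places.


P = (1-p)^(k-1) * p
(1-p)^(k-1) = 0.11^2 = 0.0121
P = 0.0121 * 0.89 = 0.010769

0.010769


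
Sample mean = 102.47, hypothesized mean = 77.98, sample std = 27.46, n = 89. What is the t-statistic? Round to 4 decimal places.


t = (xbar - mu0) / (s/sqrt(n))
xbar - mu0 = 102.47 - 77.98 = 24.49
sqrt(89) ≈ 9.43398113
s/sqrt(n) = 27.46 / 9.43398113 ≈ 2.91075418
t = 24.49 / 2.91075418 ≈ 8.413627

8.4136


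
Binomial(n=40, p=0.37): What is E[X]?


E[X] = n*p = 40 * 0.37 = 14.8

14.8


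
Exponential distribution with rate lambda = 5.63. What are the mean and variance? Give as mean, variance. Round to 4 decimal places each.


mean = 1/lam, var = 1/lam^2
mean = 1 / 5.63 = 100/563 ≈ 0.177620
lam^2 = 5.63^2 = 31.6969
var = 1 / 31.6969 ≈ 0.031549

0.1776, 0.0315


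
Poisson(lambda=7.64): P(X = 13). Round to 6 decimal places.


P = e^(-lam) * lam^k / k!
e^(-7.64) ≈ 0.0004808285
lam^k = 7.64^13 ≈ 302143782290.021604
k! = 13! = 6227020800
P = 0.0004808285 * 302143782290.021604 / 6227020800 ≈ 0.023330

0.023330


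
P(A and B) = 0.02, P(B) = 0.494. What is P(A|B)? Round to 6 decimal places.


P(A|B) = P(A and B) / P(B) = 0.02 / 0.494 = 10/247 ≈ 0.04048583

0.040486


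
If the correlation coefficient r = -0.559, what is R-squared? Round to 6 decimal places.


R^2 = r^2 = (-0.559)^2 = 0.312481

0.312481


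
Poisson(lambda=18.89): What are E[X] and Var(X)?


E[X] = Var(X) = lambda = 18.89

18.89, 18.89


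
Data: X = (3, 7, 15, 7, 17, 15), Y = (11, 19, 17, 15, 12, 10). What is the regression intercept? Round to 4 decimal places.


a = ybar - b*xbar, where b = sum((xi-xbar)(yi-ybar)) / sum((xi-xbar)^2)
n = 6, xbar = 64/6 = 32/3 ≈ 10.666667, ybar = 84/6 = 14
Sxy = sum((xi-xbar)(yi-ybar)) = -16
Sxx = sum((xi-xbar)^2) = 490/3 ≈ 163.333333
b = Sxy / Sxx = -24/245 ≈ -0.097959
a = 14 - (-0.097959) * 10.666667 = 3686/245 ≈ 15.044898

15.0449


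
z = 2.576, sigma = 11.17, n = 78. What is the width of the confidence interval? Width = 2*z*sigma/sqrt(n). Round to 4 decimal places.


width = 2*z*sigma/sqrt(n)
2*z*sigma = 2 * 2.576 * 11.17 = 57.54784
sqrt(78) ≈ 8.831761
width = 57.54784 / 8.831761 ≈ 6.516010

6.5160


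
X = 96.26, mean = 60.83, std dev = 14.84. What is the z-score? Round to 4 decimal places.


z = (X - mu) / sigma
X - mu = 96.26 - 60.83 = 35.43
z = 35.43 / 14.84 = 3543/1484 ≈ 2.387466

2.3875


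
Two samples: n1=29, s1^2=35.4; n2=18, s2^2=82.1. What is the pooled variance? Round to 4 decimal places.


sp^2 = ((n1-1)*s1^2 + (n2-1)*s2^2)/(n1+n2-2)
(n1-1)*s1^2 = 28 * 35.4 = 991.2
(n2-1)*s2^2 = 17 * 82.1 = 1395.7
numerator = 991.2 + 1395.7 = 2386.9
n1+n2-2 = 45
sp^2 = 2386.9 / 45 = 23869/450 ≈ 53.042222

53.0422


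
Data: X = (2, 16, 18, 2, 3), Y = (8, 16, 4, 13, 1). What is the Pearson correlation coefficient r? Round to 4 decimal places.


r = sum((xi-xbar)(yi-ybar)) / sqrt(sum((xi-xbar)^2) * sum((yi-ybar)^2))
n = 5, xbar = 41/5 = 8.2, ybar = 42/5 = 8.4
Sxy = sum((xi-xbar)(yi-ybar)) = 28.6
Sxx = sum((xi-xbar)^2) = 260.8
Syy = sum((yi-ybar)^2) = 153.2
sqrt(Sxx*Syy) ≈ 199.886368
r = Sxy / sqrt(Sxx*Syy) = 28.6 / 199.886368 ≈ 0.143081

0.1431


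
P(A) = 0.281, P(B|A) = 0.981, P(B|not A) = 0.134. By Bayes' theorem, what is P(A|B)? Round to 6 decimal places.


P(A|B) = P(B|A)*P(A) / P(B), P(B) = P(B|A)*P(A) + P(B|not A)*P(not A)
P(B|A)*P(A) = 0.981 * 0.281 = 0.275661
P(B|not A)*P(not A) = 0.134 * 0.719 = 0.096346
P(B) = 0.275661 + 0.096346 = 0.372007
P(A|B) = 0.275661 / 0.372007 ≈ 0.74101025

0.741010


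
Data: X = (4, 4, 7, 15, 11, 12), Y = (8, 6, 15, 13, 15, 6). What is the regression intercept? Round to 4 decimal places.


a = ybar - b*xbar, where b = sum((xi-xbar)(yi-ybar)) / sum((xi-xbar)^2)
n = 6, xbar = 53/6 ≈ 8.833333, ybar = 63/6 = 10.5
Sxy = sum((xi-xbar)(yi-ybar)) = 36.5
Sxx = sum((xi-xbar)^2) = 617/6 ≈ 102.833333
b = Sxy / Sxx = 219/617 ≈ 0.354943
a = 10.5 - 0.354943 * 8.833333 = 4544/617 ≈ 7.364668

7.3647


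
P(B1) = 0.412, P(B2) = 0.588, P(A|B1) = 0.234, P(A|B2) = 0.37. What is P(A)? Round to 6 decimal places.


P(A) = P(A|B1)*P(B1) + P(A|B2)*P(B2)
P(A|B1)*P(B1) = 0.234 * 0.412 = 0.096408
P(A|B2)*P(B2) = 0.37 * 0.588 = 0.21756
P(A) = 0.096408 + 0.21756 = 0.313968

0.313968


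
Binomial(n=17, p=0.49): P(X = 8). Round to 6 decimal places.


P = C(n,k) * p^k * (1-p)^(n-k)
C(17,8) = 24310
p^k = 0.49^8 ≈ 0.003323293
(1-p)^(n-k) = 0.51^9 ≈ 0.002334165
P = 24310 * 0.003323293 * 0.002334165 ≈ 0.188575

0.188575


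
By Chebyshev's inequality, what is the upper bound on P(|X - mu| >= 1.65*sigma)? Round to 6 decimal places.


P <= 1/k^2
k^2 = 1.65^2 = 2.7225
1/k^2 = 1 / 2.7225 = 400/1089 ≈ 0.36730946

0.367309


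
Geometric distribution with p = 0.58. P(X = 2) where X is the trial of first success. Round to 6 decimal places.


P = (1-p)^(k-1) * p
(1-p)^(k-1) = 0.42^1 = 0.42
P = 0.42 * 0.58 = 0.2436

0.243600


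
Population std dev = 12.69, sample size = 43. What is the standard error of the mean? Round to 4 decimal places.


SE = sigma / sqrt(n)
sqrt(43) ≈ 6.557439
SE = 12.69 / 6.557439 ≈ 1.935207

1.9352


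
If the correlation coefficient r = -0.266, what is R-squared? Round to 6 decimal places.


R^2 = r^2 = (-0.266)^2 = 0.070756

0.070756


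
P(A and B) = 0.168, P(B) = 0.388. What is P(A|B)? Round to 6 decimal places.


P(A|B) = P(A and B) / P(B) = 0.168 / 0.388 = 42/97 ≈ 0.43298969

0.432990


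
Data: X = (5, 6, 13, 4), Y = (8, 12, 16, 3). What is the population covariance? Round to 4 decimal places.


Cov = (1/n)*sum((xi-xbar)(yi-ybar))
n = 4, xbar = 28/4 = 7, ybar = 39/4 = 9.75
sum((xi-xbar)(yi-ybar)) = 59
Cov = 59 / 4 = 14.75

14.7500


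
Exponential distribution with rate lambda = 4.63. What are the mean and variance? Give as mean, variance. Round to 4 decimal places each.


mean = 1/lam, var = 1/lam^2
mean = 1 / 4.63 = 100/463 ≈ 0.215983
lam^2 = 4.63^2 = 21.4369
var = 1 / 21.4369 ≈ 0.046649

0.2160, 0.0466


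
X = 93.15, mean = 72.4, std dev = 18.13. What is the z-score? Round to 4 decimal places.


z = (X - mu) / sigma
X - mu = 93.15 - 72.4 = 20.75
z = 20.75 / 18.13 = 2075/1813 ≈ 1.144512

1.1445


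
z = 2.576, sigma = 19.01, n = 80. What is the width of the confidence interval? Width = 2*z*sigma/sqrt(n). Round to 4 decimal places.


width = 2*z*sigma/sqrt(n)
2*z*sigma = 2 * 2.576 * 19.01 = 97.93952
sqrt(80) ≈ 8.944272
width = 97.93952 / 8.944272 ≈ 10.949971

10.9500


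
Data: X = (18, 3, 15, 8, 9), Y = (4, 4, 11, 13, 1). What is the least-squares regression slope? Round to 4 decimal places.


b = sum((xi-xbar)(yi-ybar)) / sum((xi-xbar)^2)
n = 5, xbar = 53/5 = 10.6, ybar = 33/5 = 6.6
Sxy = sum((xi-xbar)(yi-ybar)) = 12.2
Sxx = sum((xi-xbar)^2) = 141.2
b = Sxy / Sxx = 61/706 ≈ 0.086402

0.0864


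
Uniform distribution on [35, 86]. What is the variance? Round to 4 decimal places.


Var = (b-a)^2 / 12
(b-a)^2 = (86 - 35)^2 = 2601
Var = 2601/12 = 216.75

216.7500


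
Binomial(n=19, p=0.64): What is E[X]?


E[X] = n*p = 19 * 0.64 = 12.16

12.16


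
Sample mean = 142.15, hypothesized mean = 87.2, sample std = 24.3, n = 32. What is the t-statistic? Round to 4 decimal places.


t = (xbar - mu0) / (s/sqrt(n))
xbar - mu0 = 142.15 - 87.2 = 54.95
sqrt(32) ≈ 5.65685425
s/sqrt(n) = 24.3 / 5.65685425 ≈ 4.29567370
t = 54.95 / 4.29567370 ≈ 12.791940

12.7919


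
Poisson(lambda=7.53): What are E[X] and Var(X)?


E[X] = Var(X) = lambda = 7.53

7.53, 7.53


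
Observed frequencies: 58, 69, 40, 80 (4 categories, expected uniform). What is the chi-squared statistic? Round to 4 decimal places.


chi2 = sum((O-E)^2/E), E = total/4
total = 247, E = 247/4 = 61.75
(58 - 61.75)^2 / 61.75 = 14.0625 / 61.75 = 225/988 ≈ 0.227733
(69 - 61.75)^2 / 61.75 = 52.5625 / 61.75 = 841/988 ≈ 0.851215
(40 - 61.75)^2 / 61.75 = 473.0625 / 61.75 = 7569/988 ≈ 7.660931
(80 - 61.75)^2 / 61.75 = 333.0625 / 61.75 = 5329/988 ≈ 5.393725
chi2 = 3491/247 ≈ 14.133603

14.1336


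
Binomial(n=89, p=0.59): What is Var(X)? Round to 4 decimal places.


Var = n*p*(1-p) = 89 * 0.59 * 0.41 = 21.5291

21.5291


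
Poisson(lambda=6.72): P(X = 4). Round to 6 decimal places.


P = e^(-lam) * lam^k / k!
e^(-6.72) ≈ 0.001206538
lam^k = 6.72^4 ≈ 2039.281091
k! = 4! = 24
P = 0.001206538 * 2039.281091 / 24 ≈ 0.102520

0.102520


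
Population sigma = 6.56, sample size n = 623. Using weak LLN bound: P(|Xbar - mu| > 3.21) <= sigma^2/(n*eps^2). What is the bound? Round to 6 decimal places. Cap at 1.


bound = min(1, sigma^2/(n*eps^2))
sigma^2 = 6.56^2 = 43.0336
n*eps^2 = 623 * 3.21^2 = 623 * 10.3041 = 6419.4543
sigma^2/(n*eps^2) = 43.0336 / 6419.4543 ≈ 0.00670362

0.006704


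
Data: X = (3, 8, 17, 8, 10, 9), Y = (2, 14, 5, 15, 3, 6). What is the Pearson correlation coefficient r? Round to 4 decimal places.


r = sum((xi-xbar)(yi-ybar)) / sqrt(sum((xi-xbar)^2) * sum((yi-ybar)^2))
n = 6, xbar = 55/6 ≈ 9.166667, ybar = 45/6 = 7.5
Sxy = sum((xi-xbar)(yi-ybar)) = -5.5
Sxx = sum((xi-xbar)^2) = 617/6 ≈ 102.833333
Syy = sum((yi-ybar)^2) = 157.5
sqrt(Sxx*Syy) ≈ 127.264488
r = Sxy / sqrt(Sxx*Syy) = -5.5 / 127.264488 ≈ -0.043217

-0.0432


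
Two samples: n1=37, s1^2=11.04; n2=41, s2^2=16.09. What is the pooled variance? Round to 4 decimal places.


sp^2 = ((n1-1)*s1^2 + (n2-1)*s2^2)/(n1+n2-2)
(n1-1)*s1^2 = 36 * 11.04 = 397.44
(n2-1)*s2^2 = 40 * 16.09 = 643.6
numerator = 397.44 + 643.6 = 1041.04
n1+n2-2 = 76
sp^2 = 1041.04 / 76 = 13013/950 ≈ 13.697895

13.6979


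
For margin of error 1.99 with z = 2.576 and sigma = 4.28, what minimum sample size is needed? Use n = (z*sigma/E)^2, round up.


z*sigma/E = 2.576 * 4.28 / 1.99 ≈ 5.540342
(z*sigma/E)^2 ≈ 30.695386
round up: n = 31

31


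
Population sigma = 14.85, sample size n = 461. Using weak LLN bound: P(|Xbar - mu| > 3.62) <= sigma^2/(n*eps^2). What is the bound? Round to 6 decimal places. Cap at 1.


bound = min(1, sigma^2/(n*eps^2))
sigma^2 = 14.85^2 = 220.5225
n*eps^2 = 461 * 3.62^2 = 461 * 13.1044 = 6041.1284
sigma^2/(n*eps^2) = 220.5225 / 6041.1284 ≈ 0.03650353

0.036504


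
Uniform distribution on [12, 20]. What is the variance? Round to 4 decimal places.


Var = (b-a)^2 / 12
(b-a)^2 = (20 - 12)^2 = 64
Var = 64/12 ≈ 5.333333

5.3333


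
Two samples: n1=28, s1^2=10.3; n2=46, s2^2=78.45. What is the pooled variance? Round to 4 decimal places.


sp^2 = ((n1-1)*s1^2 + (n2-1)*s2^2)/(n1+n2-2)
(n1-1)*s1^2 = 27 * 10.3 = 278.1
(n2-1)*s2^2 = 45 * 78.45 = 3530.25
numerator = 278.1 + 3530.25 = 3808.35
n1+n2-2 = 72
sp^2 = 3808.35 / 72 = 52.89375

52.8938


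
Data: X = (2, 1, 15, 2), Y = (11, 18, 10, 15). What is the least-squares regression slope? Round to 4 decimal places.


b = sum((xi-xbar)(yi-ybar)) / sum((xi-xbar)^2)
n = 4, xbar = 20/4 = 5, ybar = 54/4 = 13.5
Sxy = sum((xi-xbar)(yi-ybar)) = -50
Sxx = sum((xi-xbar)^2) = 134
b = Sxy / Sxx = -25/67 ≈ -0.373134

-0.3731


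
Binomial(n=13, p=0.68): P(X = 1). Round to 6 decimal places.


P = C(n,k) * p^k * (1-p)^(n-k)
C(13,1) = 13
p^k = 0.68^1 = 0.68
(1-p)^(n-k) = 0.32^12 ≈ 0.000001152922
P = 13 * 0.68 * 0.000001152922 ≈ 0.000010

0.000010


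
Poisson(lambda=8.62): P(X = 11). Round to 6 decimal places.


P = e^(-lam) * lam^k / k!
e^(-8.62) ≈ 0.0001804603
lam^k = 8.62^11 ≈ 19524500142.176939
k! = 11! = 39916800
P = 0.0001804603 * 19524500142.176939 / 39916800 ≈ 0.088269

0.088269


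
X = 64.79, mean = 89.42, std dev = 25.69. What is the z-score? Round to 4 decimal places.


z = (X - mu) / sigma
X - mu = 64.79 - 89.42 = -24.63
z = -24.63 / 25.69 = -2463/2569 ≈ -0.958739

-0.9587


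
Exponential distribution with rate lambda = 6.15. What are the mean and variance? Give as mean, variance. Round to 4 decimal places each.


mean = 1/lam, var = 1/lam^2
mean = 1 / 6.15 = 20/123 ≈ 0.162602
lam^2 = 6.15^2 = 37.8225
var = 1 / 37.8225 ≈ 0.026439

0.1626, 0.0264


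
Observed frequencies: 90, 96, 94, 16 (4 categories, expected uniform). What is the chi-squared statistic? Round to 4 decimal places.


chi2 = sum((O-E)^2/E), E = total/4
total = 296, E = 296/4 = 74
(90 - 74)^2 / 74 = 256 / 74 = 128/37 ≈ 3.459459
(96 - 74)^2 / 74 = 484 / 74 = 242/37 ≈ 6.540541
(94 - 74)^2 / 74 = 400 / 74 = 200/37 ≈ 5.405405
(16 - 74)^2 / 74 = 3364 / 74 = 1682/37 ≈ 45.459459
chi2 = 2252/37 ≈ 60.864865

60.8649


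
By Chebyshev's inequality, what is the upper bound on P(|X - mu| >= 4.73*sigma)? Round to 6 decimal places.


P <= 1/k^2
k^2 = 4.73^2 = 22.3729
1/k^2 = 1 / 22.3729 ≈ 0.04469693

0.044697


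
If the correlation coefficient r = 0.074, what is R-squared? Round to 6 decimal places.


R^2 = r^2 = (0.074)^2 = 0.005476

0.005476


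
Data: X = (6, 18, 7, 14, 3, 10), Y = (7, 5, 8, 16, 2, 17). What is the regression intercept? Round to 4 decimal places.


a = ybar - b*xbar, where b = sum((xi-xbar)(yi-ybar)) / sum((xi-xbar)^2)
n = 6, xbar = 58/6 = 29/3 ≈ 9.666667, ybar = 55/6 ≈ 9.166667
Sxy = sum((xi-xbar)(yi-ybar)) = 169/3 ≈ 56.333333
Sxx = sum((xi-xbar)^2) = 460/3 ≈ 153.333333
b = Sxy / Sxx = 169/460 ≈ 0.367391
a = 9.166667 - 0.367391 * 9.666667 = 2583/460 ≈ 5.615217

5.6152


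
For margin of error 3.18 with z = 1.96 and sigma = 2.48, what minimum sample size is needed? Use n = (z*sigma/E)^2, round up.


z*sigma/E = 1.96 * 2.48 / 3.18 = 6076/3975 ≈ 1.528553
(z*sigma/E)^2 ≈ 2.336476
round up: n = 3

3


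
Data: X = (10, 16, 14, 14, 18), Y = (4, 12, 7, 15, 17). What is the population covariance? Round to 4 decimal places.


Cov = (1/n)*sum((xi-xbar)(yi-ybar))
n = 5, xbar = 72/5 = 14.4, ybar = 55/5 = 11
sum((xi-xbar)(yi-ybar)) = 54
Cov = 54 / 5 = 10.8

10.8000


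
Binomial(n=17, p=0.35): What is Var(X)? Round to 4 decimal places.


Var = n*p*(1-p) = 17 * 0.35 * 0.65 = 3.8675

3.8675


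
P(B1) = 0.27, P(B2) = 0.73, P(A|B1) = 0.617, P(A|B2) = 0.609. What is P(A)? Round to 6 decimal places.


P(A) = P(A|B1)*P(B1) + P(A|B2)*P(B2)
P(A|B1)*P(B1) = 0.617 * 0.27 = 0.16659
P(A|B2)*P(B2) = 0.609 * 0.73 = 0.44457
P(A) = 0.16659 + 0.44457 = 0.61116

0.611160


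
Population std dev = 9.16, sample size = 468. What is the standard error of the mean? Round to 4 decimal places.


SE = sigma / sqrt(n)
sqrt(468) ≈ 21.633308
SE = 9.16 / 21.633308 ≈ 0.423421

0.4234


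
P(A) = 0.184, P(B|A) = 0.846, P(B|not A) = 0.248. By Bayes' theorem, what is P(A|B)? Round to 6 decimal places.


P(A|B) = P(B|A)*P(A) / P(B), P(B) = P(B|A)*P(A) + P(B|not A)*P(not A)
P(B|A)*P(A) = 0.846 * 0.184 = 0.155664
P(B|not A)*P(not A) = 0.248 * 0.816 = 0.202368
P(B) = 0.155664 + 0.202368 = 0.358032
P(A|B) = 0.155664 / 0.358032 = 3243/7459 ≈ 0.43477678

0.434777


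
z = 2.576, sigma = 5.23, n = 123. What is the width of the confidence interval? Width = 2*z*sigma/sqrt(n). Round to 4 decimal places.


width = 2*z*sigma/sqrt(n)
2*z*sigma = 2 * 2.576 * 5.23 = 26.94496
sqrt(123) ≈ 11.090537
width = 26.94496 / 11.090537 ≈ 2.429545

2.4295


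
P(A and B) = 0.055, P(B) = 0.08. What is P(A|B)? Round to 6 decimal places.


P(A|B) = P(A and B) / P(B) = 0.055 / 0.08 = 0.6875

0.687500


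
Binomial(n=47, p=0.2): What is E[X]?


E[X] = n*p = 47 * 0.2 = 9.4

9.4


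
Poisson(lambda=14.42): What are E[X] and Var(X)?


E[X] = Var(X) = lambda = 14.42

14.42, 14.42


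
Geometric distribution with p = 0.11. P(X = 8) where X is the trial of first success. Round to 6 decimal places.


P = (1-p)^(k-1) * p
(1-p)^(k-1) = 0.89^7 ≈ 0.4423133
P = 0.4423133 * 0.11 ≈ 0.04865447

0.048654


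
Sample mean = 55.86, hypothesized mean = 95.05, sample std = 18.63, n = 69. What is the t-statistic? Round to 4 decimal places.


t = (xbar - mu0) / (s/sqrt(n))
xbar - mu0 = 55.86 - 95.05 = -39.19
sqrt(69) ≈ 8.30662386
s/sqrt(n) = 18.63 / 8.30662386 ≈ 2.24278844
t = -39.19 / 2.24278844 ≈ -17.473784

-17.4738


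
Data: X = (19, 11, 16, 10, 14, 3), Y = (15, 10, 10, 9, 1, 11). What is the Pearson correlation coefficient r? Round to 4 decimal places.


r = sum((xi-xbar)(yi-ybar)) / sqrt(sum((xi-xbar)^2) * sum((yi-ybar)^2))
n = 6, xbar = 73/6 ≈ 12.166667, ybar = 56/6 = 28/3 ≈ 9.333333
Sxy = sum((xi-xbar)(yi-ybar)) = 32/3 ≈ 10.666667
Sxx = sum((xi-xbar)^2) = 929/6 ≈ 154.833333
Syy = sum((yi-ybar)^2) = 316/3 ≈ 105.333333
sqrt(Sxx*Syy) ≈ 127.707130
r = Sxy / sqrt(Sxx*Syy) = 10.666667 / 127.707130 ≈ 0.083524

0.0835


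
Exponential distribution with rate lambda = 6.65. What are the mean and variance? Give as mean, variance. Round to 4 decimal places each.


mean = 1/lam, var = 1/lam^2
mean = 1 / 6.65 = 20/133 ≈ 0.150376
lam^2 = 6.65^2 = 44.2225
var = 1 / 44.2225 ≈ 0.022613

0.1504, 0.0226


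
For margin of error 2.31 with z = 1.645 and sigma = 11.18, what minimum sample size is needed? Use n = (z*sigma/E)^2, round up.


z*sigma/E = 1.645 * 11.18 / 2.31 = 26273/3300 ≈ 7.961515
(z*sigma/E)^2 ≈ 63.385724
round up: n = 64

64


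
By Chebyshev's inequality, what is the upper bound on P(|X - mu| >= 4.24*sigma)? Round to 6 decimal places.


P <= 1/k^2
k^2 = 4.24^2 = 17.9776
1/k^2 = 1 / 17.9776 ≈ 0.05562478

0.055625


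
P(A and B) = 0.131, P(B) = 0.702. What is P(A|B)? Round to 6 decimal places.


P(A|B) = P(A and B) / P(B) = 0.131 / 0.702 = 131/702 ≈ 0.18660969

0.186610


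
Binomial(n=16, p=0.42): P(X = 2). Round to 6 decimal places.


P = C(n,k) * p^k * (1-p)^(n-k)
C(16,2) = 120
p^k = 0.42^2 = 0.1764
(1-p)^(n-k) = 0.58^14 ≈ 0.0004875194
P = 120 * 0.1764 * 0.0004875194 ≈ 0.010320

0.010320


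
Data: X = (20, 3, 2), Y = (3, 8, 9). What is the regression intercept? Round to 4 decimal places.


a = ybar - b*xbar, where b = sum((xi-xbar)(yi-ybar)) / sum((xi-xbar)^2)
n = 3, xbar = 25/3 ≈ 8.333333, ybar = 20/3 ≈ 6.666667
Sxy = sum((xi-xbar)(yi-ybar)) = -194/3 ≈ -64.666667
Sxx = sum((xi-xbar)^2) = 614/3 ≈ 204.666667
b = Sxy / Sxx = -97/307 ≈ -0.315961
a = 6.666667 - (-0.315961) * 8.333333 = 2855/307 ≈ 9.299674

9.2997


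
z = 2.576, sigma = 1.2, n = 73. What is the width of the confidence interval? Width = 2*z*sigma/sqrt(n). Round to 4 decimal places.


width = 2*z*sigma/sqrt(n)
2*z*sigma = 2 * 2.576 * 1.2 = 6.1824
sqrt(73) ≈ 8.544004
width = 6.1824 / 8.544004 ≈ 0.723595

0.7236


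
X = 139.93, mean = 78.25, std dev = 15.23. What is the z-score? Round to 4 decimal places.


z = (X - mu) / sigma
X - mu = 139.93 - 78.25 = 61.68
z = 61.68 / 15.23 = 6168/1523 ≈ 4.049902

4.0499


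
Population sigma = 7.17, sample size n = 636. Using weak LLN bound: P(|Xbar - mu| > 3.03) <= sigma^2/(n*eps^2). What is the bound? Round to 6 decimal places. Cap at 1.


bound = min(1, sigma^2/(n*eps^2))
sigma^2 = 7.17^2 = 51.4089
n*eps^2 = 636 * 3.03^2 = 636 * 9.1809 = 5839.0524
sigma^2/(n*eps^2) = 51.4089 / 5839.0524 ≈ 0.00880432

0.008804
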